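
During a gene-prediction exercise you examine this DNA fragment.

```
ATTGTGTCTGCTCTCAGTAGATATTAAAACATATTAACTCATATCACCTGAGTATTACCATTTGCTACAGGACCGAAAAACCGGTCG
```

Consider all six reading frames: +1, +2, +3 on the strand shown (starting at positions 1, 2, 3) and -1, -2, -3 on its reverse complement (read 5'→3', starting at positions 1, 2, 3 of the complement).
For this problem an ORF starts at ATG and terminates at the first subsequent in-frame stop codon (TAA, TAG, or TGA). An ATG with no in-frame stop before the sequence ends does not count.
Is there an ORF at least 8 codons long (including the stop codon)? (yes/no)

Reverse complement (5'→3'): CGACCGGTTTTTCGGTCCTGTAGCAAATGGTAATACTCAGGTGATATGAGTTAATATGTTTTAATATCTACTGAGAGCAGACACAAT
Frame +1: ATT GTG TCT GCT CTC AGT AGA TAT TAA AAC ATA TTA ACT CAT ATC ACC TGA GTA TTA CCA TTT GCT ACA GGA CCG AAA AAC CGG TCG — no ATG→stop ORF.
Frame +2: TTG TGT CTG CTC TCA GTA GAT ATT AAA ACA TAT TAA CTC ATA TCA CCT GAG TAT TAC CAT TTG CTA CAG GAC CGA AAA ACC GGT — no ATG→stop ORF.
Frame +3: TGT GTC TGC TCT CAG TAG ATA TTA AAA CAT ATT AAC TCA TAT CAC CTG AGT ATT ACC ATT TGC TAC AGG ACC GAA AAA CCG GTC — no ATG→stop ORF.
Frame -1: CGA CCG GTT TTT CGG TCC TGT AGC AAA TGG TAA TAC TCA GGT GAT ATG AGT TAA TAT GTT TTA ATA TCT ACT GAG AGC AGA CAC AAT — ATG at 46, stop TAA at 52 → 9 nt.
Frame -2: GAC CGG TTT TTC GGT CCT GTA GCA AAT GGT AAT ACT CAG GTG ATA TGA GTT AAT ATG TTT TAA TAT CTA CTG AGA GCA GAC ACA — ATG at 56, stop TAA at 62 → 9 nt.
Frame -3: ACC GGT TTT TCG GTC CTG TAG CAA ATG GTA ATA CTC AGG TGA TAT GAG TTA ATA TGT TTT AAT ATC TAC TGA GAG CAG ACA CAA — ATG at 27, stop TGA at 42 → 18 nt.
Largest ORF found is 6 codons < 8, so no.

no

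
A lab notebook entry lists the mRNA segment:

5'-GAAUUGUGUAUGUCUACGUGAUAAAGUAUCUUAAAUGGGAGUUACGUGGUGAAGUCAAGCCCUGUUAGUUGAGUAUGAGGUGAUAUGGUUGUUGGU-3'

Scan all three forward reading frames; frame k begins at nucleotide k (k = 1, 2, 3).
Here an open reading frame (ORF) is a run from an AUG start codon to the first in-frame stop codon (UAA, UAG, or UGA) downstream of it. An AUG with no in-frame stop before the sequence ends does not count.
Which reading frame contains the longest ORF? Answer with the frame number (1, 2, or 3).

2

Frame 1: GAA UUG UGU AUG UCU ACG UGA UAA AGU AUC UUA AAU GGG AGU UAC GUG GUG AAG UCA AGC CCU GUU AGU UGA GUA UGA GGU GAU AUG GUU GUU GGU — AUG at 10, stop UGA at 19 → 12 nt.
Frame 2: AAU UGU GUA UGU CUA CGU GAU AAA GUA UCU UAA AUG GGA GUU ACG UGG UGA AGU CAA GCC CUG UUA GUU GAG UAU GAG GUG AUA UGG UUG UUG — AUG at 35, stop UGA at 50 → 18 nt.
Frame 3: AUU GUG UAU GUC UAC GUG AUA AAG UAU CUU AAA UGG GAG UUA CGU GGU GAA GUC AAG CCC UGU UAG UUG AGU AUG AGG UGA UAU GGU UGU UGG — AUG at 75, stop UGA at 81 → 9 nt.
Longest ORF is 18 nt in frame 2 (positions 35–52).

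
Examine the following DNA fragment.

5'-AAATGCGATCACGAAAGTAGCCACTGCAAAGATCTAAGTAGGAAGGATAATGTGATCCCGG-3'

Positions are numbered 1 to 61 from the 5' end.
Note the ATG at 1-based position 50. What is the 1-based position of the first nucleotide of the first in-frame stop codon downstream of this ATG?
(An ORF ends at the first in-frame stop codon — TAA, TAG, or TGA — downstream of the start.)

53

Codons from position 50: ATG (50–52), TGA (53–55).
TGA is a stop codon; it begins at position 53.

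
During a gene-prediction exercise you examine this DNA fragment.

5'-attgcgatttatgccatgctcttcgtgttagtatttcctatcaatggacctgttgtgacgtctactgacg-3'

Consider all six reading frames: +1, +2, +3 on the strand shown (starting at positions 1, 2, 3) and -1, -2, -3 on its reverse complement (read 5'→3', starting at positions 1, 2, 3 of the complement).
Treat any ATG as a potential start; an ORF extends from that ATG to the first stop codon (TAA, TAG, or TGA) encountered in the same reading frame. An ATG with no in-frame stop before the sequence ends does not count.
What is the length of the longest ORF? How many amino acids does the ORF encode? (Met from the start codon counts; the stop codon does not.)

6

Reverse complement (5'→3'): CGTCAGTAGACGTCACAACAGGTCCATTGATAGGAAATACTAACACGAAGAGCATGGCATAAATCGCAAT
Frame +1: ATT GCG ATT TAT GCC ATG CTC TTC GTG TTA GTA TTT CCT ATC AAT GGA CCT GTT GTG ACG TCT ACT GAC — no ATG→stop ORF.
Frame +2: TTG CGA TTT ATG CCA TGC TCT TCG TGT TAG TAT TTC CTA TCA ATG GAC CTG TTG TGA CGT CTA CTG ACG — ATG at 11, stop TAG at 29 → 21 nt; ATG at 44, stop TGA at 56 → 15 nt.
Frame +3: TGC GAT TTA TGC CAT GCT CTT CGT GTT AGT ATT TCC TAT CAA TGG ACC TGT TGT GAC GTC TAC TGA — no ATG→stop ORF.
Frame -1: CGT CAG TAG ACG TCA CAA CAG GTC CAT TGA TAG GAA ATA CTA ACA CGA AGA GCA TGG CAT AAA TCG CAA — no ATG→stop ORF.
Frame -2: GTC AGT AGA CGT CAC AAC AGG TCC ATT GAT AGG AAA TAC TAA CAC GAA GAG CAT GGC ATA AAT CGC AAT — no ATG→stop ORF.
Frame -3: TCA GTA GAC GTC ACA ACA GGT CCA TTG ATA GGA AAT ACT AAC ACG AAG AGC ATG GCA TAA ATC GCA — ATG at 54, stop TAA at 60 → 9 nt.
Longest: frame +2, positions 11–31, 21 nt = 7 codons = 6 aa. → 6 amino acids.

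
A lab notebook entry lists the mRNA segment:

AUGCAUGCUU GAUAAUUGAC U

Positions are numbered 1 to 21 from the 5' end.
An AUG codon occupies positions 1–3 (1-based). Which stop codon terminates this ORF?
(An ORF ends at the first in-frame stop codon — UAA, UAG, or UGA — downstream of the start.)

UGA

Codons from position 1: AUG (1–3), CAU (4–6), GCU (7–9), UGA (10–12).
The first in-frame stop codon is UGA.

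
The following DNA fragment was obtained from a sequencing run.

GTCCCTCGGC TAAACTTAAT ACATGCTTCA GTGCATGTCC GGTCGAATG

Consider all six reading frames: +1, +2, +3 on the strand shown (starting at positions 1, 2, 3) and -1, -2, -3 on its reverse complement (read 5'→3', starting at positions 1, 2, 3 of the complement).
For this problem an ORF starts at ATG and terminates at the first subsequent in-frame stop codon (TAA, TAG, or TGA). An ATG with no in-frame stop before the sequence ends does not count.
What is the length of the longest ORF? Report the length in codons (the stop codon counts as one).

Reverse complement (5'→3'): CATTCGACCGGACATGCACTGAAGCATGTATTAAGTTTAGCCGAGGGAC
Frame +1: GTC CCT CGG CTA AAC TTA ATA CAT GCT TCA GTG CAT GTC CGG TCG AAT — no ATG→stop ORF.
Frame +2: TCC CTC GGC TAA ACT TAA TAC ATG CTT CAG TGC ATG TCC GGT CGA ATG — no ATG→stop ORF.
Frame +3: CCC TCG GCT AAA CTT AAT ACA TGC TTC AGT GCA TGT CCG GTC GAA — no ATG→stop ORF.
Frame -1: CAT TCG ACC GGA CAT GCA CTG AAG CAT GTA TTA AGT TTA GCC GAG GGA — no ATG→stop ORF.
Frame -2: ATT CGA CCG GAC ATG CAC TGA AGC ATG TAT TAA GTT TAG CCG AGG GAC — ATG at 14, stop TGA at 20 → 9 nt; ATG at 26, stop TAA at 32 → 9 nt.
Frame -3: TTC GAC CGG ACA TGC ACT GAA GCA TGT ATT AAG TTT AGC CGA GGG — no ATG→stop ORF.
Longest: frame -2, positions 14–22, 9 nt = 3 codons = 2 aa. → 3 codons.

3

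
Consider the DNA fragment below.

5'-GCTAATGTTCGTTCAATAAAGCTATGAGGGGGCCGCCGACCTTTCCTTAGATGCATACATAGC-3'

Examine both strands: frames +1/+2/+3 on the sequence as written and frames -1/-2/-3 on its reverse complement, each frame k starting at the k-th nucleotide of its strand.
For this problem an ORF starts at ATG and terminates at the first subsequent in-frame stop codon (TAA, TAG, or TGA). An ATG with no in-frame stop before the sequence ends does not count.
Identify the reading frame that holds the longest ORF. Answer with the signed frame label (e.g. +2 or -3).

-1

Reverse complement (5'→3'): GCTATGTATGCATCTAAGGAAAGGTCGGCGGCCCCCTCATAGCTTTATTGAACGAACATTAGC
Frame +1: GCT AAT GTT CGT TCA ATA AAG CTA TGA GGG GGC CGC CGA CCT TTC CTT AGA TGC ATA CAT AGC — no ATG→stop ORF.
Frame +2: CTA ATG TTC GTT CAA TAA AGC TAT GAG GGG GCC GCC GAC CTT TCC TTA GAT GCA TAC ATA — ATG at 5, stop TAA at 17 → 15 nt.
Frame +3: TAA TGT TCG TTC AAT AAA GCT ATG AGG GGG CCG CCG ACC TTT CCT TAG ATG CAT ACA TAG — ATG at 24, stop TAG at 48 → 27 nt; ATG at 51, stop TAG at 60 → 12 nt.
Frame -1: GCT ATG TAT GCA TCT AAG GAA AGG TCG GCG GCC CCC TCA TAG CTT TAT TGA ACG AAC ATT AGC — ATG at 4, stop TAG at 40 → 39 nt.
Frame -2: CTA TGT ATG CAT CTA AGG AAA GGT CGG CGG CCC CCT CAT AGC TTT ATT GAA CGA ACA TTA — no ATG→stop ORF.
Frame -3: TAT GTA TGC ATC TAA GGA AAG GTC GGC GGC CCC CTC ATA GCT TTA TTG AAC GAA CAT TAG — no ATG→stop ORF.
Longest ORF is 39 nt in frame -1 (positions 4–42).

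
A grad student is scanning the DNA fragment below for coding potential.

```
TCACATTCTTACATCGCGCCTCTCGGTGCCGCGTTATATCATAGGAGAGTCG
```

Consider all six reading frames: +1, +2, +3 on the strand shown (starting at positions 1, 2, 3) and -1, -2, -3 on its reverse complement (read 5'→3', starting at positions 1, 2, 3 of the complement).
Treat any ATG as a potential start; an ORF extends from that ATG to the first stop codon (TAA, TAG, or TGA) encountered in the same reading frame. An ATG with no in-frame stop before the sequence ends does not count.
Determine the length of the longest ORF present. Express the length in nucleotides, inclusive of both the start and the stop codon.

Reverse complement (5'→3'): CGACTCTCCTATGATATAACGCGGCACCGAGAGGCGCGATGTAAGAATGTGA
Frame +1: TCA CAT TCT TAC ATC GCG CCT CTC GGT GCC GCG TTA TAT CAT AGG AGA GTC — no ATG→stop ORF.
Frame +2: CAC ATT CTT ACA TCG CGC CTC TCG GTG CCG CGT TAT ATC ATA GGA GAG TCG — no ATG→stop ORF.
Frame +3: ACA TTC TTA CAT CGC GCC TCT CGG TGC CGC GTT ATA TCA TAG GAG AGT — no ATG→stop ORF.
Frame -1: CGA CTC TCC TAT GAT ATA ACG CGG CAC CGA GAG GCG CGA TGT AAG AAT GTG — no ATG→stop ORF.
Frame -2: GAC TCT CCT ATG ATA TAA CGC GGC ACC GAG AGG CGC GAT GTA AGA ATG TGA — ATG at 11, stop TAA at 17 → 9 nt; ATG at 47, stop TGA at 50 → 6 nt.
Frame -3: ACT CTC CTA TGA TAT AAC GCG GCA CCG AGA GGC GCG ATG TAA GAA TGT — ATG at 39, stop TAA at 42 → 6 nt.
Longest: frame -2, positions 11–19, 9 nt = 3 codons = 2 aa. → 9 nucleotides.

9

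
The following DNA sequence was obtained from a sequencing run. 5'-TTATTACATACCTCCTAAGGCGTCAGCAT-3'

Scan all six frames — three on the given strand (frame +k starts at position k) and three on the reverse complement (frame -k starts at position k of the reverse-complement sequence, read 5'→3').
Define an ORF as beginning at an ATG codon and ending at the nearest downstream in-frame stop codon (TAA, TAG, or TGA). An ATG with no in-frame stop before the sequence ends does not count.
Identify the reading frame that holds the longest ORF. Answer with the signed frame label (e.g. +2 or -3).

-1

Reverse complement (5'→3'): ATGCTGACGCCTTAGGAGGTATGTAATAA
Frame +1: TTA TTA CAT ACC TCC TAA GGC GTC AGC — no ATG→stop ORF.
Frame +2: TAT TAC ATA CCT CCT AAG GCG TCA GCA — no ATG→stop ORF.
Frame +3: ATT ACA TAC CTC CTA AGG CGT CAG CAT — no ATG→stop ORF.
Frame -1: ATG CTG ACG CCT TAG GAG GTA TGT AAT — ATG at 1, stop TAG at 13 → 15 nt.
Frame -2: TGC TGA CGC CTT AGG AGG TAT GTA ATA — no ATG→stop ORF.
Frame -3: GCT GAC GCC TTA GGA GGT ATG TAA TAA — ATG at 21, stop TAA at 24 → 6 nt.
Longest ORF is 15 nt in frame -1 (positions 1–15).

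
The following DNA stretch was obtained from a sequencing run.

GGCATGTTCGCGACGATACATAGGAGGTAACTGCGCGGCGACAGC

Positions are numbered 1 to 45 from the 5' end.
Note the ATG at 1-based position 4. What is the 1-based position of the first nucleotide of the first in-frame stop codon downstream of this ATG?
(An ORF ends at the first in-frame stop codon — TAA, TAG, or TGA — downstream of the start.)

Codons from position 4: ATG (4–6), TTC (7–9), GCG (10–12), ACG (13–15), ATA (16–18), CAT (19–21), AGG (22–24), AGG (25–27), TAA (28–30).
TAA is a stop codon; it begins at position 28.

28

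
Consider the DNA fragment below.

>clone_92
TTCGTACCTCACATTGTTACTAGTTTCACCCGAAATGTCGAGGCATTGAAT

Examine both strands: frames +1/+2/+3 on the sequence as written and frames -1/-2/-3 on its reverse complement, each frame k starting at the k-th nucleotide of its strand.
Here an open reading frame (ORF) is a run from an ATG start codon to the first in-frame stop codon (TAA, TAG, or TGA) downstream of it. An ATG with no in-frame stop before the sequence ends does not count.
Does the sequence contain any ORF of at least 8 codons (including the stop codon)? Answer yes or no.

no

Reverse complement (5'→3'): ATTCAATGCCTCGACATTTCGGGTGAAACTAGTAACAATGTGAGGTACGAA
Frame +1: TTC GTA CCT CAC ATT GTT ACT AGT TTC ACC CGA AAT GTC GAG GCA TTG AAT — no ATG→stop ORF.
Frame +2: TCG TAC CTC ACA TTG TTA CTA GTT TCA CCC GAA ATG TCG AGG CAT TGA — ATG at 35, stop TGA at 47 → 15 nt.
Frame +3: CGT ACC TCA CAT TGT TAC TAG TTT CAC CCG AAA TGT CGA GGC ATT GAA — no ATG→stop ORF.
Frame -1: ATT CAA TGC CTC GAC ATT TCG GGT GAA ACT AGT AAC AAT GTG AGG TAC GAA — no ATG→stop ORF.
Frame -2: TTC AAT GCC TCG ACA TTT CGG GTG AAA CTA GTA ACA ATG TGA GGT ACG — ATG at 38, stop TGA at 41 → 6 nt.
Frame -3: TCA ATG CCT CGA CAT TTC GGG TGA AAC TAG TAA CAA TGT GAG GTA CGA — ATG at 6, stop TGA at 24 → 21 nt.
Largest ORF found is 7 codons < 8, so no.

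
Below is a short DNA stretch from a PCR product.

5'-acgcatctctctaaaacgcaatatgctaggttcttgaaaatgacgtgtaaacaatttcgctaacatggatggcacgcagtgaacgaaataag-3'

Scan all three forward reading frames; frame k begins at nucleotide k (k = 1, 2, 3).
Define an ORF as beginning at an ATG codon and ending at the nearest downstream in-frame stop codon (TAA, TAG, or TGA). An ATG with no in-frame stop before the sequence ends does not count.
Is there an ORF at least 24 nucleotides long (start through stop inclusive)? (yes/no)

yes

Frame 1: ACG CAT CTC TCT AAA ACG CAA TAT GCT AGG TTC TTG AAA ATG ACG TGT AAA CAA TTT CGC TAA CAT GGA TGG CAC GCA GTG AAC GAA ATA — ATG at 40, stop TAA at 61 → 24 nt.
Frame 2: CGC ATC TCT CTA AAA CGC AAT ATG CTA GGT TCT TGA AAA TGA CGT GTA AAC AAT TTC GCT AAC ATG GAT GGC ACG CAG TGA ACG AAA TAA — ATG at 23, stop TGA at 35 → 15 nt; ATG at 65, stop TGA at 80 → 18 nt.
Frame 3: GCA TCT CTC TAA AAC GCA ATA TGC TAG GTT CTT GAA AAT GAC GTG TAA ACA ATT TCG CTA ACA TGG ATG GCA CGC AGT GAA CGA AAT AAG — no ATG→stop ORF.
Frame 1 has an ORF of 24 nucleotides (positions 40–63) ≥ 24, so yes.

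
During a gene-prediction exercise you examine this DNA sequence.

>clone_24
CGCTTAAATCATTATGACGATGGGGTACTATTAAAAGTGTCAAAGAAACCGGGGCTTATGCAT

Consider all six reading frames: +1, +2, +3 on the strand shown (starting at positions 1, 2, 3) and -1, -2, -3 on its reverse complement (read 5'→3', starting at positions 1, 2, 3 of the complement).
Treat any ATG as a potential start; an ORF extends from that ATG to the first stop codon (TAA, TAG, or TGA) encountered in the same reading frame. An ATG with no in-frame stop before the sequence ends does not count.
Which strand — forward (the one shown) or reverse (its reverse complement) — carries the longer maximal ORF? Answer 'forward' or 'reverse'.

Reverse complement (5'→3'): ATGCATAAGCCCCGGTTTCTTTGACACTTTTAATAGTACCCCATCGTCATAATGATTTAAGCG
Frame +1: CGC TTA AAT CAT TAT GAC GAT GGG GTA CTA TTA AAA GTG TCA AAG AAA CCG GGG CTT ATG CAT — no ATG→stop ORF.
Frame +2: GCT TAA ATC ATT ATG ACG ATG GGG TAC TAT TAA AAG TGT CAA AGA AAC CGG GGC TTA TGC — ATG at 14, stop TAA at 32 → 21 nt; ATG at 20, stop TAA at 32 → 15 nt.
Frame +3: CTT AAA TCA TTA TGA CGA TGG GGT ACT ATT AAA AGT GTC AAA GAA ACC GGG GCT TAT GCA — no ATG→stop ORF.
Frame -1: ATG CAT AAG CCC CGG TTT CTT TGA CAC TTT TAA TAG TAC CCC ATC GTC ATA ATG ATT TAA GCG — ATG at 1, stop TGA at 22 → 24 nt; ATG at 52, stop TAA at 58 → 9 nt.
Frame -2: TGC ATA AGC CCC GGT TTC TTT GAC ACT TTT AAT AGT ACC CCA TCG TCA TAA TGA TTT AAG — no ATG→stop ORF.
Frame -3: GCA TAA GCC CCG GTT TCT TTG ACA CTT TTA ATA GTA CCC CAT CGT CAT AAT GAT TTA AGC — no ATG→stop ORF.
Forward-strand max 21 nt; reverse-strand max 24 nt. The reverse strand has the longer ORF.

reverse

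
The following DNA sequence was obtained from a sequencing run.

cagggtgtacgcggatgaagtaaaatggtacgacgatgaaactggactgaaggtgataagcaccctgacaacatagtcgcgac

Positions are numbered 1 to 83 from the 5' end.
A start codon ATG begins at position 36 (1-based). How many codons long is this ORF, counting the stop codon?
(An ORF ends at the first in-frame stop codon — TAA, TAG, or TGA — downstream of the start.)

Codons from position 36: ATG (36–38), AAA (39–41), CTG (42–44), GAC (45–47), TGA (48–50).
TGA is the first in-frame stop; that's 5 codons including the stop.

5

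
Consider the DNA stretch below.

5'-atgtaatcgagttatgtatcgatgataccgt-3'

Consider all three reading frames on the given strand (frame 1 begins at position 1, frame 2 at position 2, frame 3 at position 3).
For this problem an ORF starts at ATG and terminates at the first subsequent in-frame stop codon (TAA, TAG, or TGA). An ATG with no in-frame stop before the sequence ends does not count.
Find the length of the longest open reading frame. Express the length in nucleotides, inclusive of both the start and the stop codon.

12

Frame 1: ATG TAA TCG AGT TAT GTA TCG ATG ATA CCG — ATG at 1, stop TAA at 4 → 6 nt.
Frame 2: TGT AAT CGA GTT ATG TAT CGA TGA TAC CGT — ATG at 14, stop TGA at 23 → 12 nt.
Frame 3: GTA ATC GAG TTA TGT ATC GAT GAT ACC — no ATG→stop ORF.
Longest: frame 2, positions 14–25, 12 nt = 4 codons = 3 aa. → 12 nucleotides.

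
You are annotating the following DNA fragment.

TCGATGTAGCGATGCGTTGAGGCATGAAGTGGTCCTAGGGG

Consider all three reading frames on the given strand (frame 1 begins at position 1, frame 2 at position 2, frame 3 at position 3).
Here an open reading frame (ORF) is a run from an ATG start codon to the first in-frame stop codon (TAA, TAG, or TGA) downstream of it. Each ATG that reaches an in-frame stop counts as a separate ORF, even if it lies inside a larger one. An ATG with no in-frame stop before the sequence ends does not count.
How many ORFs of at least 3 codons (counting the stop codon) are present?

Frame 1: TCG ATG TAG CGA TGC GTT GAG GCA TGA AGT GGT CCT AGG — ATG at 4, stop TAG at 7 → 6 nt.
Frame 2: CGA TGT AGC GAT GCG TTG AGG CAT GAA GTG GTC CTA GGG — no ATG→stop ORF.
Frame 3: GAT GTA GCG ATG CGT TGA GGC ATG AAG TGG TCC TAG GGG — ATG at 12, stop TGA at 18 → 9 nt; ATG at 24, stop TAG at 36 → 15 nt.
ORFs ≥ 3 codons: frame 3 12–20 (3 codons), frame 3 24–38 (5 codons). Count = 2.

2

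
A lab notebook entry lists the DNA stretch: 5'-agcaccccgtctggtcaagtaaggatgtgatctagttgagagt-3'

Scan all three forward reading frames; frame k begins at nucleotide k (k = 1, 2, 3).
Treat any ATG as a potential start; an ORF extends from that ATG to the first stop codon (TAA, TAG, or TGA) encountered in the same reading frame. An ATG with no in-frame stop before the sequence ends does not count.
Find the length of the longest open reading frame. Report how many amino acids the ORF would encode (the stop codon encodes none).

1

Frame 1: AGC ACC CCG TCT GGT CAA GTA AGG ATG TGA TCT AGT TGA GAG — ATG at 25, stop TGA at 28 → 6 nt.
Frame 2: GCA CCC CGT CTG GTC AAG TAA GGA TGT GAT CTA GTT GAG AGT — no ATG→stop ORF.
Frame 3: CAC CCC GTC TGG TCA AGT AAG GAT GTG ATC TAG TTG AGA — no ATG→stop ORF.
Longest: frame 1, positions 25–30, 6 nt = 2 codons = 1 aa. → 1 amino acids.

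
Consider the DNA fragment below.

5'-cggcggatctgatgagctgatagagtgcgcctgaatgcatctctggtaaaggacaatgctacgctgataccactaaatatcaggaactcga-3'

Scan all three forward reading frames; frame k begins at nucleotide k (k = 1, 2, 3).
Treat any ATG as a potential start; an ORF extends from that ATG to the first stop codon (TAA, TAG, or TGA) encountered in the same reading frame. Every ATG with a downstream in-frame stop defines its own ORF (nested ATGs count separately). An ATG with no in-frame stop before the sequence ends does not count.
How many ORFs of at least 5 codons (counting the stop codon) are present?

1

Frame 1: CGG CGG ATC TGA TGA GCT GAT AGA GTG CGC CTG AAT GCA TCT CTG GTA AAG GAC AAT GCT ACG CTG ATA CCA CTA AAT ATC AGG AAC TCG — no ATG→stop ORF.
Frame 2: GGC GGA TCT GAT GAG CTG ATA GAG TGC GCC TGA ATG CAT CTC TGG TAA AGG ACA ATG CTA CGC TGA TAC CAC TAA ATA TCA GGA ACT CGA — ATG at 35, stop TAA at 47 → 15 nt; ATG at 56, stop TGA at 65 → 12 nt.
Frame 3: GCG GAT CTG ATG AGC TGA TAG AGT GCG CCT GAA TGC ATC TCT GGT AAA GGA CAA TGC TAC GCT GAT ACC ACT AAA TAT CAG GAA CTC — ATG at 12, stop TGA at 18 → 9 nt.
ORFs ≥ 5 codons: frame 2 35–49 (5 codons). Count = 1.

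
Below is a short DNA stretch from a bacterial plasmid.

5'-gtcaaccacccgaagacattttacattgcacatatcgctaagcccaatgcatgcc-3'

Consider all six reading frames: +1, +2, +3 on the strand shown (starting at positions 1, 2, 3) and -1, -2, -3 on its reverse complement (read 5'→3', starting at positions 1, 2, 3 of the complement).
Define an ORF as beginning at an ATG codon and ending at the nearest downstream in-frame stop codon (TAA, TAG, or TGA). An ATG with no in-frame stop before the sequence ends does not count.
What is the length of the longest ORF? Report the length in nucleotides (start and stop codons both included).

18

Reverse complement (5'→3'): GGCATGCATTGGGCTTAGCGATATGTGCAATGTAAAATGTCTTCGGGTGGTTGAC
Frame +1: GTC AAC CAC CCG AAG ACA TTT TAC ATT GCA CAT ATC GCT AAG CCC AAT GCA TGC — no ATG→stop ORF.
Frame +2: TCA ACC ACC CGA AGA CAT TTT ACA TTG CAC ATA TCG CTA AGC CCA ATG CAT GCC — no ATG→stop ORF.
Frame +3: CAA CCA CCC GAA GAC ATT TTA CAT TGC ACA TAT CGC TAA GCC CAA TGC ATG — no ATG→stop ORF.
Frame -1: GGC ATG CAT TGG GCT TAG CGA TAT GTG CAA TGT AAA ATG TCT TCG GGT GGT TGA — ATG at 4, stop TAG at 16 → 15 nt; ATG at 37, stop TGA at 52 → 18 nt.
Frame -2: GCA TGC ATT GGG CTT AGC GAT ATG TGC AAT GTA AAA TGT CTT CGG GTG GTT GAC — no ATG→stop ORF.
Frame -3: CAT GCA TTG GGC TTA GCG ATA TGT GCA ATG TAA AAT GTC TTC GGG TGG TTG — ATG at 30, stop TAA at 33 → 6 nt.
Longest: frame -1, positions 37–54, 18 nt = 6 codons = 5 aa. → 18 nucleotides.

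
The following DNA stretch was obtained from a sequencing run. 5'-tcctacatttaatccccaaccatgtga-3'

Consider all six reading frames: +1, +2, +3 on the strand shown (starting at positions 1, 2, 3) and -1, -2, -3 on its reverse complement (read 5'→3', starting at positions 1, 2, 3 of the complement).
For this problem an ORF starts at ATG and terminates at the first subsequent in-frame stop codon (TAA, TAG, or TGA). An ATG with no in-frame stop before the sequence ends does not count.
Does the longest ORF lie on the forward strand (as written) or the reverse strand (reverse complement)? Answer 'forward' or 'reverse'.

reverse

Reverse complement (5'→3'): TCACATGGTTGGGGATTAAATGTAGGA
Frame +1: TCC TAC ATT TAA TCC CCA ACC ATG TGA — ATG at 22, stop TGA at 25 → 6 nt.
Frame +2: CCT ACA TTT AAT CCC CAA CCA TGT — no ATG→stop ORF.
Frame +3: CTA CAT TTA ATC CCC AAC CAT GTG — no ATG→stop ORF.
Frame -1: TCA CAT GGT TGG GGA TTA AAT GTA GGA — no ATG→stop ORF.
Frame -2: CAC ATG GTT GGG GAT TAA ATG TAG — ATG at 5, stop TAA at 17 → 15 nt; ATG at 20, stop TAG at 23 → 6 nt.
Frame -3: ACA TGG TTG GGG ATT AAA TGT AGG — no ATG→stop ORF.
Forward-strand max 6 nt; reverse-strand max 15 nt. The reverse strand has the longer ORF.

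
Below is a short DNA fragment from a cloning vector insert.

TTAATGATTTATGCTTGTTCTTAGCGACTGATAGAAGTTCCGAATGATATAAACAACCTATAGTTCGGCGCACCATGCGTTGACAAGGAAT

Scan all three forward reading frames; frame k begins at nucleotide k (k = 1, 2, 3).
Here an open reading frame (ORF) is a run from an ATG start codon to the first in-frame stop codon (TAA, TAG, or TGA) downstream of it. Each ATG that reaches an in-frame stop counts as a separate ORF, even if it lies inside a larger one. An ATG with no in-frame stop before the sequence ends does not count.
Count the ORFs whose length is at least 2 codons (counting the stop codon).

4

Frame 1: TTA ATG ATT TAT GCT TGT TCT TAG CGA CTG ATA GAA GTT CCG AAT GAT ATA AAC AAC CTA TAG TTC GGC GCA CCA TGC GTT GAC AAG GAA — ATG at 4, stop TAG at 22 → 21 nt.
Frame 2: TAA TGA TTT ATG CTT GTT CTT AGC GAC TGA TAG AAG TTC CGA ATG ATA TAA ACA ACC TAT AGT TCG GCG CAC CAT GCG TTG ACA AGG AAT — ATG at 11, stop TGA at 29 → 21 nt; ATG at 44, stop TAA at 50 → 9 nt.
Frame 3: AAT GAT TTA TGC TTG TTC TTA GCG ACT GAT AGA AGT TCC GAA TGA TAT AAA CAA CCT ATA GTT CGG CGC ACC ATG CGT TGA CAA GGA — ATG at 75, stop TGA at 81 → 9 nt.
ORFs ≥ 2 codons: frame 1 4–24 (7 codons), frame 2 11–31 (7 codons), frame 2 44–52 (3 codons), frame 3 75–83 (3 codons). Count = 4.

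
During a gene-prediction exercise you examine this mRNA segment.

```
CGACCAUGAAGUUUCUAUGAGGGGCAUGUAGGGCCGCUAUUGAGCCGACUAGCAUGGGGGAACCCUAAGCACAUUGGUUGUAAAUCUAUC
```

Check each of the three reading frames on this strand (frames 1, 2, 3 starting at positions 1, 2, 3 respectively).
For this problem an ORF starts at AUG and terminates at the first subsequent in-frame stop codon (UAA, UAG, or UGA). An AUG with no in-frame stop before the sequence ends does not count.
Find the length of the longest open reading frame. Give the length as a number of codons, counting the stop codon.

Frame 1: CGA CCA UGA AGU UUC UAU GAG GGG CAU GUA GGG CCG CUA UUG AGC CGA CUA GCA UGG GGG AAC CCU AAG CAC AUU GGU UGU AAA UCU AUC — no AUG→stop ORF.
Frame 2: GAC CAU GAA GUU UCU AUG AGG GGC AUG UAG GGC CGC UAU UGA GCC GAC UAG CAU GGG GGA ACC CUA AGC ACA UUG GUU GUA AAU CUA — AUG at 17, stop UAG at 29 → 15 nt; AUG at 26, stop UAG at 29 → 6 nt.
Frame 3: ACC AUG AAG UUU CUA UGA GGG GCA UGU AGG GCC GCU AUU GAG CCG ACU AGC AUG GGG GAA CCC UAA GCA CAU UGG UUG UAA AUC UAU — AUG at 6, stop UGA at 18 → 15 nt; AUG at 54, stop UAA at 66 → 15 nt.
Longest: frame 2, positions 17–31, 15 nt = 5 codons = 4 aa. → 5 codons.

5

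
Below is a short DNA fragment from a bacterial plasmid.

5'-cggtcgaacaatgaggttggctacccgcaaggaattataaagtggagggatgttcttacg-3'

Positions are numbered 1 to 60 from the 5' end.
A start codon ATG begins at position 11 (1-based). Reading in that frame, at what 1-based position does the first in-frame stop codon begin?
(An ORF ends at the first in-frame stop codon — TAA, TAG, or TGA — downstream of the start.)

38

Codons from position 11: ATG (11–13), AGG (14–16), TTG (17–19), GCT (20–22), ACC (23–25), CGC (26–28), AAG (29–31), GAA (32–34), TTA (35–37), TAA (38–40).
TAA is a stop codon; it begins at position 38.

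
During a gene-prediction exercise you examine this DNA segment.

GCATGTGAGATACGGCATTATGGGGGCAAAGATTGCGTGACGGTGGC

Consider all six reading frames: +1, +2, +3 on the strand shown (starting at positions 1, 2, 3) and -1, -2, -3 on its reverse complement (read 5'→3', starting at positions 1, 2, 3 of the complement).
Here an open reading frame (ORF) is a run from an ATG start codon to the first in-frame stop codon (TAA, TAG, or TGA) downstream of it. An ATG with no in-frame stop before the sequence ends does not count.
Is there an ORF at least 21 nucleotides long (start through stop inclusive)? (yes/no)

Reverse complement (5'→3'): GCCACCGTCACGCAATCTTTGCCCCCATAATGCCGTATCTCACATGC
Frame +1: GCA TGT GAG ATA CGG CAT TAT GGG GGC AAA GAT TGC GTG ACG GTG — no ATG→stop ORF.
Frame +2: CAT GTG AGA TAC GGC ATT ATG GGG GCA AAG ATT GCG TGA CGG TGG — ATG at 20, stop TGA at 38 → 21 nt.
Frame +3: ATG TGA GAT ACG GCA TTA TGG GGG CAA AGA TTG CGT GAC GGT GGC — ATG at 3, stop TGA at 6 → 6 nt.
Frame -1: GCC ACC GTC ACG CAA TCT TTG CCC CCA TAA TGC CGT ATC TCA CAT — no ATG→stop ORF.
Frame -2: CCA CCG TCA CGC AAT CTT TGC CCC CAT AAT GCC GTA TCT CAC ATG — no ATG→stop ORF.
Frame -3: CAC CGT CAC GCA ATC TTT GCC CCC ATA ATG CCG TAT CTC ACA TGC — no ATG→stop ORF.
Frame +2 has an ORF of 21 nucleotides (positions 20–40) ≥ 21, so yes.

yes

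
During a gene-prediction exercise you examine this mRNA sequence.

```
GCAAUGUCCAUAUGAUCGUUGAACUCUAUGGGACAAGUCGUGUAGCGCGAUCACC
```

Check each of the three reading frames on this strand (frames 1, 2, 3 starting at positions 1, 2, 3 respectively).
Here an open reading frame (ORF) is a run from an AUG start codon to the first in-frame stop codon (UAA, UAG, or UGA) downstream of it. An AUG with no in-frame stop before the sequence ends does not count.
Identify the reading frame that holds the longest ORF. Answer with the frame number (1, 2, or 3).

Frame 1: GCA AUG UCC AUA UGA UCG UUG AAC UCU AUG GGA CAA GUC GUG UAG CGC GAU CAC — AUG at 4, stop UGA at 13 → 12 nt; AUG at 28, stop UAG at 43 → 18 nt.
Frame 2: CAA UGU CCA UAU GAU CGU UGA ACU CUA UGG GAC AAG UCG UGU AGC GCG AUC ACC — no AUG→stop ORF.
Frame 3: AAU GUC CAU AUG AUC GUU GAA CUC UAU GGG ACA AGU CGU GUA GCG CGA UCA — no AUG→stop ORF.
Longest ORF is 18 nt in frame 1 (positions 28–45).

1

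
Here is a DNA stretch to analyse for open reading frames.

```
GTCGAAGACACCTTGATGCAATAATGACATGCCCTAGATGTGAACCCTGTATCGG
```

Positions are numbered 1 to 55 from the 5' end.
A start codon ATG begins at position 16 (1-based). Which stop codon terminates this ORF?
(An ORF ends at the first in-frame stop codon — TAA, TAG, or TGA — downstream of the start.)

TAA

Codons from position 16: ATG (16–18), CAA (19–21), TAA (22–24).
The first in-frame stop codon is TAA.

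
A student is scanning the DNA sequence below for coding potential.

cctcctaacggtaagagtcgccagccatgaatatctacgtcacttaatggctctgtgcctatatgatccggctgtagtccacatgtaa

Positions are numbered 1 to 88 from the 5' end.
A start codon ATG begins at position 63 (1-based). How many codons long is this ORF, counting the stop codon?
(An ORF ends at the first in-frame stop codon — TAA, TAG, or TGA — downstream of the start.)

Codons from position 63: ATG (63–65), ATC (66–68), CGG (69–71), CTG (72–74), TAG (75–77).
TAG is the first in-frame stop; that's 5 codons including the stop.

5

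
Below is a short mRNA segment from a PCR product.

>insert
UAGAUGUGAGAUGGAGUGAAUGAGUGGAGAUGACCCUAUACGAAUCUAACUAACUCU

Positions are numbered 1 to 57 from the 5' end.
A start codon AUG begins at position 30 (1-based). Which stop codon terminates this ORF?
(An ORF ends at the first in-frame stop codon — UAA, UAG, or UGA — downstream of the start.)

Codons from position 30: AUG (30–32), ACC (33–35), CUA (36–38), UAC (39–41), GAA (42–44), UCU (45–47), AAC (48–50), UAA (51–53).
The first in-frame stop codon is UAA.

UAA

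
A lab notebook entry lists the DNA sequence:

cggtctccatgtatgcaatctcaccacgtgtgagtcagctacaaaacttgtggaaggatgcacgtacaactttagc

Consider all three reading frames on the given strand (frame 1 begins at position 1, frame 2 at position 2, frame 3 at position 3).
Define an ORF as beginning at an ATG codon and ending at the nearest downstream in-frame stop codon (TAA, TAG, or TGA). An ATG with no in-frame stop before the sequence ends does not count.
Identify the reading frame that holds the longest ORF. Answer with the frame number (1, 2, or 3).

Frame 1: CGG TCT CCA TGT ATG CAA TCT CAC CAC GTG TGA GTC AGC TAC AAA ACT TGT GGA AGG ATG CAC GTA CAA CTT TAG — ATG at 13, stop TGA at 31 → 21 nt; ATG at 58, stop TAG at 73 → 18 nt.
Frame 2: GGT CTC CAT GTA TGC AAT CTC ACC ACG TGT GAG TCA GCT ACA AAA CTT GTG GAA GGA TGC ACG TAC AAC TTT AGC — no ATG→stop ORF.
Frame 3: GTC TCC ATG TAT GCA ATC TCA CCA CGT GTG AGT CAG CTA CAA AAC TTG TGG AAG GAT GCA CGT ACA ACT TTA — no ATG→stop ORF.
Longest ORF is 21 nt in frame 1 (positions 13–33).

1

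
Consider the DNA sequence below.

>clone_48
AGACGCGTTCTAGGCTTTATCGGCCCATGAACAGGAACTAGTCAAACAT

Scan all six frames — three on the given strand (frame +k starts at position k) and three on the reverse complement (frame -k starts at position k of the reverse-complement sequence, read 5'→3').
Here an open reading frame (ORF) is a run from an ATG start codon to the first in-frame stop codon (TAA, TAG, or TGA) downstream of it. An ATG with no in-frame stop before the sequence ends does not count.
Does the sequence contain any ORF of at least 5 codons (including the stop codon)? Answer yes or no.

yes

Reverse complement (5'→3'): ATGTTTGACTAGTTCCTGTTCATGGGCCGATAAAGCCTAGAACGCGTCT
Frame +1: AGA CGC GTT CTA GGC TTT ATC GGC CCA TGA ACA GGA ACT AGT CAA ACA — no ATG→stop ORF.
Frame +2: GAC GCG TTC TAG GCT TTA TCG GCC CAT GAA CAG GAA CTA GTC AAA CAT — no ATG→stop ORF.
Frame +3: ACG CGT TCT AGG CTT TAT CGG CCC ATG AAC AGG AAC TAG TCA AAC — ATG at 27, stop TAG at 39 → 15 nt.
Frame -1: ATG TTT GAC TAG TTC CTG TTC ATG GGC CGA TAA AGC CTA GAA CGC GTC — ATG at 1, stop TAG at 10 → 12 nt; ATG at 22, stop TAA at 31 → 12 nt.
Frame -2: TGT TTG ACT AGT TCC TGT TCA TGG GCC GAT AAA GCC TAG AAC GCG TCT — no ATG→stop ORF.
Frame -3: GTT TGA CTA GTT CCT GTT CAT GGG CCG ATA AAG CCT AGA ACG CGT — no ATG→stop ORF.
Frame +3 has an ORF of 5 codons (positions 27–41) ≥ 5, so yes.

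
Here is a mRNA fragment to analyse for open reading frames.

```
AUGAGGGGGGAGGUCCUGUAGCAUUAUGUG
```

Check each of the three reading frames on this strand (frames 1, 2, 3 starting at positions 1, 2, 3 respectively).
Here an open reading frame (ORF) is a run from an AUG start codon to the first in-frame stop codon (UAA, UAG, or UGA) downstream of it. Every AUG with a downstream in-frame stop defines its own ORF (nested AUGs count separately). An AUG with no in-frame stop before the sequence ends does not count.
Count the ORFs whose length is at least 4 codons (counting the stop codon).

1

Frame 1: AUG AGG GGG GAG GUC CUG UAG CAU UAU GUG — AUG at 1, stop UAG at 19 → 21 nt.
Frame 2: UGA GGG GGG AGG UCC UGU AGC AUU AUG — no AUG→stop ORF.
Frame 3: GAG GGG GGA GGU CCU GUA GCA UUA UGU — no AUG→stop ORF.
ORFs ≥ 4 codons: frame 1 1–21 (7 codons). Count = 1.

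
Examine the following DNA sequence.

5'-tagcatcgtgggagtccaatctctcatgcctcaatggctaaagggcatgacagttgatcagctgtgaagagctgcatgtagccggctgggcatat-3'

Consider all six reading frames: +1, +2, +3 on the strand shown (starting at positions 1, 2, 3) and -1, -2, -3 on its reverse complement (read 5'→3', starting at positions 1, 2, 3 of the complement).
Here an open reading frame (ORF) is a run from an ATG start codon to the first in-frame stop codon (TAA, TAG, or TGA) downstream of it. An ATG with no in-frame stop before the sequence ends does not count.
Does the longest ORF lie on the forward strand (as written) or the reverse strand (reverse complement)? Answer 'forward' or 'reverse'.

reverse

Reverse complement (5'→3'): ATATGCCCAGCCGGCTACATGCAGCTCTTCACAGCTGATCAACTGTCATGCCCTTTAGCCATTGAGGCATGAGAGATTGGACTCCCACGATGCTA
Frame +1: TAG CAT CGT GGG AGT CCA ATC TCT CAT GCC TCA ATG GCT AAA GGG CAT GAC AGT TGA TCA GCT GTG AAG AGC TGC ATG TAG CCG GCT GGG CAT — ATG at 34, stop TGA at 55 → 24 nt; ATG at 76, stop TAG at 79 → 6 nt.
Frame +2: AGC ATC GTG GGA GTC CAA TCT CTC ATG CCT CAA TGG CTA AAG GGC ATG ACA GTT GAT CAG CTG TGA AGA GCT GCA TGT AGC CGG CTG GGC ATA — ATG at 26, stop TGA at 65 → 42 nt; ATG at 47, stop TGA at 65 → 21 nt.
Frame +3: GCA TCG TGG GAG TCC AAT CTC TCA TGC CTC AAT GGC TAA AGG GCA TGA CAG TTG ATC AGC TGT GAA GAG CTG CAT GTA GCC GGC TGG GCA TAT — no ATG→stop ORF.
Frame -1: ATA TGC CCA GCC GGC TAC ATG CAG CTC TTC ACA GCT GAT CAA CTG TCA TGC CCT TTA GCC ATT GAG GCA TGA GAG ATT GGA CTC CCA CGA TGC — ATG at 19, stop TGA at 70 → 54 nt.
Frame -2: TAT GCC CAG CCG GCT ACA TGC AGC TCT TCA CAG CTG ATC AAC TGT CAT GCC CTT TAG CCA TTG AGG CAT GAG AGA TTG GAC TCC CAC GAT GCT — no ATG→stop ORF.
Frame -3: ATG CCC AGC CGG CTA CAT GCA GCT CTT CAC AGC TGA TCA ACT GTC ATG CCC TTT AGC CAT TGA GGC ATG AGA GAT TGG ACT CCC ACG ATG CTA — ATG at 3, stop TGA at 36 → 36 nt; ATG at 48, stop TGA at 63 → 18 nt.
Forward-strand max 42 nt; reverse-strand max 54 nt. The reverse strand has the longer ORF.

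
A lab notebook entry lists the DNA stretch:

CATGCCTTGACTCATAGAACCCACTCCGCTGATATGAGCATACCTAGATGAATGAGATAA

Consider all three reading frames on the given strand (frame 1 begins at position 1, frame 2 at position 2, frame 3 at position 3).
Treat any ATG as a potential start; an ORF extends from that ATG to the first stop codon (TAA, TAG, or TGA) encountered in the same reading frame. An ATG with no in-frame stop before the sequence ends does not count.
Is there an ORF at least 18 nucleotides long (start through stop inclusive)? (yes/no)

Frame 1: CAT GCC TTG ACT CAT AGA ACC CAC TCC GCT GAT ATG AGC ATA CCT AGA TGA ATG AGA TAA — ATG at 34, stop TGA at 49 → 18 nt; ATG at 52, stop TAA at 58 → 9 nt.
Frame 2: ATG CCT TGA CTC ATA GAA CCC ACT CCG CTG ATA TGA GCA TAC CTA GAT GAA TGA GAT — ATG at 2, stop TGA at 8 → 9 nt.
Frame 3: TGC CTT GAC TCA TAG AAC CCA CTC CGC TGA TAT GAG CAT ACC TAG ATG AAT GAG ATA — no ATG→stop ORF.
Frame 1 has an ORF of 18 nucleotides (positions 34–51) ≥ 18, so yes.

yes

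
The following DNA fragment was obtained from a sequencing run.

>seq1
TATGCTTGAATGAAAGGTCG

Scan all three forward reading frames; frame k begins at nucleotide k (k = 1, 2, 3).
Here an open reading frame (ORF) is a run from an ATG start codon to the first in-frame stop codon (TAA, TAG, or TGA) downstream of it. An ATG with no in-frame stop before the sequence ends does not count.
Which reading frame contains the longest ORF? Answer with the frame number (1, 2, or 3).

2

Frame 1: TAT GCT TGA ATG AAA GGT — no ATG→stop ORF.
Frame 2: ATG CTT GAA TGA AAG GTC — ATG at 2, stop TGA at 11 → 12 nt.
Frame 3: TGC TTG AAT GAA AGG TCG — no ATG→stop ORF.
Longest ORF is 12 nt in frame 2 (positions 2–13).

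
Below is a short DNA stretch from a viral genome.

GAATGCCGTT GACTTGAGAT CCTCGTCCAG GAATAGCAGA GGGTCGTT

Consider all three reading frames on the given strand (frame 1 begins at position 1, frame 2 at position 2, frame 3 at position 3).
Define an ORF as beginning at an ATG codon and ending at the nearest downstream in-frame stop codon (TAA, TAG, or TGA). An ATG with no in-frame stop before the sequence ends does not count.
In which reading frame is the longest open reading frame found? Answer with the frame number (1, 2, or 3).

3

Frame 1: GAA TGC CGT TGA CTT GAG ATC CTC GTC CAG GAA TAG CAG AGG GTC GTT — no ATG→stop ORF.
Frame 2: AAT GCC GTT GAC TTG AGA TCC TCG TCC AGG AAT AGC AGA GGG TCG — no ATG→stop ORF.
Frame 3: ATG CCG TTG ACT TGA GAT CCT CGT CCA GGA ATA GCA GAG GGT CGT — ATG at 3, stop TGA at 15 → 15 nt.
Longest ORF is 15 nt in frame 3 (positions 3–17).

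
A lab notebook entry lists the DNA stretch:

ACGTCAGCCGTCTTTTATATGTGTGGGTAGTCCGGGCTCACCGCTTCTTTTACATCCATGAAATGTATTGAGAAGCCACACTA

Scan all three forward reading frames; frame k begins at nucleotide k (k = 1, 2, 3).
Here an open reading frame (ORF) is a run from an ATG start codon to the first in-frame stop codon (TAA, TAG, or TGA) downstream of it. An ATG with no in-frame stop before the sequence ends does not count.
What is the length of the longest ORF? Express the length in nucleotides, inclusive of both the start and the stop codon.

12

Frame 1: ACG TCA GCC GTC TTT TAT ATG TGT GGG TAG TCC GGG CTC ACC GCT TCT TTT ACA TCC ATG AAA TGT ATT GAG AAG CCA CAC — ATG at 19, stop TAG at 28 → 12 nt.
Frame 2: CGT CAG CCG TCT TTT ATA TGT GTG GGT AGT CCG GGC TCA CCG CTT CTT TTA CAT CCA TGA AAT GTA TTG AGA AGC CAC ACT — no ATG→stop ORF.
Frame 3: GTC AGC CGT CTT TTA TAT GTG TGG GTA GTC CGG GCT CAC CGC TTC TTT TAC ATC CAT GAA ATG TAT TGA GAA GCC ACA CTA — ATG at 63, stop TGA at 69 → 9 nt.
Longest: frame 1, positions 19–30, 12 nt = 4 codons = 3 aa. → 12 nucleotides.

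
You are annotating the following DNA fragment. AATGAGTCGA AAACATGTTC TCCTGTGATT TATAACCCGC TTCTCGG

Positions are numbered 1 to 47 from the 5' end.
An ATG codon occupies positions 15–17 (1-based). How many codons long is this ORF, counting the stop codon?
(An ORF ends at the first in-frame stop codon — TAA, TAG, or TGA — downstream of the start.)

Codons from position 15: ATG (15–17), TTC (18–20), TCC (21–23), TGT (24–26), GAT (27–29), TTA (30–32), TAA (33–35).
TAA is the first in-frame stop; that's 7 codons including the stop.

7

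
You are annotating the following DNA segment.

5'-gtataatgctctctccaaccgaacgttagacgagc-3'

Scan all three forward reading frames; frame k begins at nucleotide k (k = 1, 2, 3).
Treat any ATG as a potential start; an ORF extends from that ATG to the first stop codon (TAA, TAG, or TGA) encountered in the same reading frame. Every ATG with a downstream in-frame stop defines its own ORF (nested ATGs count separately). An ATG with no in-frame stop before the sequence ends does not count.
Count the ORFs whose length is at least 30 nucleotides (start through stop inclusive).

Frame 1: GTA TAA TGC TCT CTC CAA CCG AAC GTT AGA CGA — no ATG→stop ORF.
Frame 2: TAT AAT GCT CTC TCC AAC CGA ACG TTA GAC GAG — no ATG→stop ORF.
Frame 3: ATA ATG CTC TCT CCA ACC GAA CGT TAG ACG AGC — ATG at 6, stop TAG at 27 → 24 nt.
No ORF reaches 30 nucleotides. Count = 0.

0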